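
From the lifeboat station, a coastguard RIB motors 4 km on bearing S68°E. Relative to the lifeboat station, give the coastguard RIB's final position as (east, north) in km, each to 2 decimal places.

Leg 1 (S68°E, 4 km): east 4 sin 112° = 3.71, north 4 cos 112° = -1.50
Summing: 3.71 km east, -1.50 km north → (3.71, -1.50).

(3.71, -1.50)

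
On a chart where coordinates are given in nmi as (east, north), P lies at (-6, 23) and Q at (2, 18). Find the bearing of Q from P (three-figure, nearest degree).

Δeast = 2 − -6 = 8.00; Δnorth = 18 − 23 = -5.00.
Bearing = atan2(Δeast, Δnorth) mod 360° = 122.01° ≈ 122°.

122°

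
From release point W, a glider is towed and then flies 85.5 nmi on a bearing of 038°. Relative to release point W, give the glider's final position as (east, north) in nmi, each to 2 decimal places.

(52.64, 67.37)

Leg 1 (038°, 85.5 nmi): east 85.5 sin 38° = 52.64, north 85.5 cos 38° = 67.37
Summing: 52.64 nmi east, 67.37 nmi north → (52.64, 67.37).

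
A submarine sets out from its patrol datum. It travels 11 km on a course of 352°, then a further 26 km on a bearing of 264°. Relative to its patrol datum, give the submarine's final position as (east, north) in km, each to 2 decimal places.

(-27.39, 8.18)

Leg 1 (352°, 11 km): east 11 sin 352° = -1.53, north 11 cos 352° = 10.89
Leg 2 (264°, 26 km): east 26 sin 264° = -25.86, north 26 cos 264° = -2.72
Summing: -27.39 km east, 8.18 km north → (-27.39, 8.18).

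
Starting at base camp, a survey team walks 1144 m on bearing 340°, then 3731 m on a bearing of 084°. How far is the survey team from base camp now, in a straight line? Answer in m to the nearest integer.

Leg 1 (340°, 1144 m): east 1144 sin 340° = -391.27, north 1144 cos 340° = 1075.01
Leg 2 (084°, 3731 m): east 3731 sin 84° = 3710.56, north 3731 cos 84° = 390.00
Net: 3319.29 east, 1465.00 north. Distance = √((3319.29)² + (1465.00)²) = 3628.212 m.

3628 m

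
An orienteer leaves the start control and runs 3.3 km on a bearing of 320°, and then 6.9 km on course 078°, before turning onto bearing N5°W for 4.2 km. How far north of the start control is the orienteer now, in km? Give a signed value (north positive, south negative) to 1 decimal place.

Leg 1 (320°, 3.3 km): east 3.3 sin 320° = -2.12, north 3.3 cos 320° = 2.53
Leg 2 (078°, 6.9 km): east 6.9 sin 78° = 6.75, north 6.9 cos 78° = 1.43
Leg 3 (N5°W, 4.2 km): east 4.2 sin 355° = -0.37, north 4.2 cos 355° = 4.18
Net north component: 8.15 km.

8.1 km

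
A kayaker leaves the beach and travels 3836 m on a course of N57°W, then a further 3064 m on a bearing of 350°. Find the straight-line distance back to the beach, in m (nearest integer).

Leg 1 (N57°W, 3836 m): east 3836 sin 303° = -3217.14, north 3836 cos 303° = 2089.24
Leg 2 (350°, 3064 m): east 3064 sin 350° = -532.06, north 3064 cos 350° = 3017.45
Net: -3749.20 east, 5106.69 north. Distance = √((-3749.20)² + (5106.69)²) = 6335.198 m.

6335 m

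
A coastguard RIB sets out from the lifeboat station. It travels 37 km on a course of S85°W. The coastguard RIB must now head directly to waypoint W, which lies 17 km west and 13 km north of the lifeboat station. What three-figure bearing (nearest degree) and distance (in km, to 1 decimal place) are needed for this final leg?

Leg 1 (S85°W, 37 km): east 37 sin 265° = -36.86, north 37 cos 265° = -3.22
Current position: (-36.86, -3.22). Target: (-17, 13). Remaining: Δeast = 19.86, Δnorth = 16.22.
Bearing = atan2(19.86, 16.22) mod 360° = 50.75°; distance = √((19.86)² + (16.22)²) = 25.644 km.

051°, 25.6 km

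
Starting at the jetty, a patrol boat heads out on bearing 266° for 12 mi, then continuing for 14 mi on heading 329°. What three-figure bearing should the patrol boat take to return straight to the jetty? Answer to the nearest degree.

Leg 1 (266°, 12 mi): east 12 sin 266° = -11.97, north 12 cos 266° = -0.84
Leg 2 (329°, 14 mi): east 14 sin 329° = -7.21, north 14 cos 329° = 12.00
Net displacement: -19.18 east, 11.16 north. Direction back to start is (19.18, -11.16): bearing = atan2(19.18, -11.16) mod 360° = 120.20° ≈ 120°.

120°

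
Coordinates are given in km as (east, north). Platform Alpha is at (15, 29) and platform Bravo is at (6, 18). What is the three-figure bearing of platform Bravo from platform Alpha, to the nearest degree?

Δeast = 6 − 15 = -9.00; Δnorth = 18 − 29 = -11.00.
Bearing = atan2(Δeast, Δnorth) mod 360° = 219.29° ≈ 219°.

219°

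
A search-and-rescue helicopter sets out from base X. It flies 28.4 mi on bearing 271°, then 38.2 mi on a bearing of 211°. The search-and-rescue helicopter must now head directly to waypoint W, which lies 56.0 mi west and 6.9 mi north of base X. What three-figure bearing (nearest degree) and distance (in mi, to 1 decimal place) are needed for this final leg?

Leg 1 (271°, 28.4 mi): east 28.4 sin 271° = -28.40, north 28.4 cos 271° = 0.50
Leg 2 (211°, 38.2 mi): east 38.2 sin 211° = -19.67, north 38.2 cos 211° = -32.74
Current position: (-48.07, -32.25). Target: (-56.0, 6.9). Remaining: Δeast = -7.93, Δnorth = 39.15.
Bearing = atan2(-7.93, 39.15) mod 360° = 348.55°; distance = √((-7.93)² + (39.15)²) = 39.943 mi.

349°, 39.9 mi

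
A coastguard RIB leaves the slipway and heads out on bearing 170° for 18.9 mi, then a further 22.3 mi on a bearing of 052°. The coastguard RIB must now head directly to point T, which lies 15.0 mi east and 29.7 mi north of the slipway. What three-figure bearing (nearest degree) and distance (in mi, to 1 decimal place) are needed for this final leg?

350°, 35.1 mi

Leg 1 (170°, 18.9 mi): east 18.9 sin 170° = 3.28, north 18.9 cos 170° = -18.61
Leg 2 (052°, 22.3 mi): east 22.3 sin 52° = 17.57, north 22.3 cos 52° = 13.73
Current position: (20.85, -4.88). Target: (15.0, 29.7). Remaining: Δeast = -5.85, Δnorth = 34.58.
Bearing = atan2(-5.85, 34.58) mod 360° = 350.39°; distance = √((-5.85)² + (34.58)²) = 35.076 mi.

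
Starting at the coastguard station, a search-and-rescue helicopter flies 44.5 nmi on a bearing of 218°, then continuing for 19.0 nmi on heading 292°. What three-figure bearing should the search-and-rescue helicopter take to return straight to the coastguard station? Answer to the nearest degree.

058°

Leg 1 (218°, 44.5 nmi): east 44.5 sin 218° = -27.40, north 44.5 cos 218° = -35.07
Leg 2 (292°, 19.0 nmi): east 19.0 sin 292° = -17.62, north 19.0 cos 292° = 7.12
Net displacement: -45.01 east, -27.95 north. Direction back to start is (45.01, 27.95): bearing = atan2(45.01, 27.95) mod 360° = 58.16° ≈ 058°.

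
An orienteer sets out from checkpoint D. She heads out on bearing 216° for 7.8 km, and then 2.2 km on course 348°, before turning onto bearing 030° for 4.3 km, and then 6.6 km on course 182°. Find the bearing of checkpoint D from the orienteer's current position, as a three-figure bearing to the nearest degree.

Leg 1 (216°, 7.8 km): east 7.8 sin 216° = -4.58, north 7.8 cos 216° = -6.31
Leg 2 (348°, 2.2 km): east 2.2 sin 348° = -0.46, north 2.2 cos 348° = 2.15
Leg 3 (030°, 4.3 km): east 4.3 sin 30° = 2.15, north 4.3 cos 30° = 3.72
Leg 4 (182°, 6.6 km): east 6.6 sin 182° = -0.23, north 6.6 cos 182° = -6.60
Net displacement: -3.12 east, -7.03 north. Direction back to start is (3.12, 7.03): bearing = atan2(3.12, 7.03) mod 360° = 23.95° ≈ 024°.

024°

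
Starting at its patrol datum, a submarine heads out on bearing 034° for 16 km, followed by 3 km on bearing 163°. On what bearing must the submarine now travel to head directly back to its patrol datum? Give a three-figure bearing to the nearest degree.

223°

Leg 1 (034°, 16 km): east 16 sin 34° = 8.95, north 16 cos 34° = 13.26
Leg 2 (163°, 3 km): east 3 sin 163° = 0.88, north 3 cos 163° = -2.87
Net displacement: 9.82 east, 10.40 north. Direction back to start is (-9.82, -10.40): bearing = atan2(-9.82, -10.40) mod 360° = 223.38° ≈ 223°.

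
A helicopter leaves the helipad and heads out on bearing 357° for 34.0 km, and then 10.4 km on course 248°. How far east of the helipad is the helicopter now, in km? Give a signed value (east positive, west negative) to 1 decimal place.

-11.4 km

Leg 1 (357°, 34.0 km): east 34.0 sin 357° = -1.78, north 34.0 cos 357° = 33.95
Leg 2 (248°, 10.4 km): east 10.4 sin 248° = -9.64, north 10.4 cos 248° = -3.90
Net east component: -11.42 km.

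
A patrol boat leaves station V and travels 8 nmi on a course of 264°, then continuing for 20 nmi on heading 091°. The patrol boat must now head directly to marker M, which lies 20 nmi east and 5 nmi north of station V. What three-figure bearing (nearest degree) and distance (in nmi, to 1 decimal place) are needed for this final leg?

052°, 10.1 nmi

Leg 1 (264°, 8 nmi): east 8 sin 264° = -7.96, north 8 cos 264° = -0.84
Leg 2 (091°, 20 nmi): east 20 sin 91° = 20.00, north 20 cos 91° = -0.35
Current position: (12.04, -1.19). Target: (20, 5). Remaining: Δeast = 7.96, Δnorth = 6.19.
Bearing = atan2(7.96, 6.19) mod 360° = 52.15°; distance = √((7.96)² + (6.19)²) = 10.080 nmi.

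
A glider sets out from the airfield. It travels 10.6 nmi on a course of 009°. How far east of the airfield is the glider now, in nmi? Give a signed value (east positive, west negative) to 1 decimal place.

1.7 nmi

Leg 1 (009°, 10.6 nmi): east 10.6 sin 9° = 1.66, north 10.6 cos 9° = 10.47
Net east component: 1.66 nmi.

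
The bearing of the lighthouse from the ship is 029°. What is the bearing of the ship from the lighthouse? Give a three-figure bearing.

209°

Back-bearing = 029° + 180° = 209°.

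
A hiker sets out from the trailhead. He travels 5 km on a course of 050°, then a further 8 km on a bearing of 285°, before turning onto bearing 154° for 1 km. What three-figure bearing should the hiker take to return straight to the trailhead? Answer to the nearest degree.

142°

Leg 1 (050°, 5 km): east 5 sin 50° = 3.83, north 5 cos 50° = 3.21
Leg 2 (285°, 8 km): east 8 sin 285° = -7.73, north 8 cos 285° = 2.07
Leg 3 (154°, 1 km): east 1 sin 154° = 0.44, north 1 cos 154° = -0.90
Net displacement: -3.46 east, 4.39 north. Direction back to start is (3.46, -4.39): bearing = atan2(3.46, -4.39) mod 360° = 141.74° ≈ 142°.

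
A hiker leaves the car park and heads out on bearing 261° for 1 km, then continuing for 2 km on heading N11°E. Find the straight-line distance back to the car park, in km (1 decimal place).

1.9 km

Leg 1 (261°, 1 km): east 1 sin 261° = -0.99, north 1 cos 261° = -0.16
Leg 2 (N11°E, 2 km): east 2 sin 11° = 0.38, north 2 cos 11° = 1.96
Net: -0.61 east, 1.81 north. Distance = √((-0.61)² + (1.81)²) = 1.906 km.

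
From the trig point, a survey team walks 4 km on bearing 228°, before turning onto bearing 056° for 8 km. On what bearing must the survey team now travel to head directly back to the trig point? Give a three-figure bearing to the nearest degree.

Leg 1 (228°, 4 km): east 4 sin 228° = -2.97, north 4 cos 228° = -2.68
Leg 2 (056°, 8 km): east 8 sin 56° = 6.63, north 8 cos 56° = 4.47
Net displacement: 3.66 east, 1.80 north. Direction back to start is (-3.66, -1.80): bearing = atan2(-3.66, -1.80) mod 360° = 243.85° ≈ 244°.

244°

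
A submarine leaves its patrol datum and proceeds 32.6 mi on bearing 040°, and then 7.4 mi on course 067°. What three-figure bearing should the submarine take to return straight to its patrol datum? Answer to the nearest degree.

Leg 1 (040°, 32.6 mi): east 32.6 sin 40° = 20.95, north 32.6 cos 40° = 24.97
Leg 2 (067°, 7.4 mi): east 7.4 sin 67° = 6.81, north 7.4 cos 67° = 2.89
Net displacement: 27.77 east, 27.86 north. Direction back to start is (-27.77, -27.86): bearing = atan2(-27.77, -27.86) mod 360° = 224.90° ≈ 225°.

225°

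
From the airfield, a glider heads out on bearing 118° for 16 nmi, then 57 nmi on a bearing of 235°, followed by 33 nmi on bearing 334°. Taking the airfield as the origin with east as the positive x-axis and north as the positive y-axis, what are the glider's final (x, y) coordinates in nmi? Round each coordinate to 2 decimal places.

(-47.03, -10.55)

Leg 1 (118°, 16 nmi): east 16 sin 118° = 14.13, north 16 cos 118° = -7.51
Leg 2 (235°, 57 nmi): east 57 sin 235° = -46.69, north 57 cos 235° = -32.69
Leg 3 (334°, 33 nmi): east 33 sin 334° = -14.47, north 33 cos 334° = 29.66
Summing: -47.03 nmi east, -10.55 nmi north → (-47.03, -10.55).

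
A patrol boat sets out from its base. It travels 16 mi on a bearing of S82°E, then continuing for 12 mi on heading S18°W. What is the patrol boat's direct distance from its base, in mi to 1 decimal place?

18.3 mi

Leg 1 (S82°E, 16 mi): east 16 sin 98° = 15.84, north 16 cos 98° = -2.23
Leg 2 (S18°W, 12 mi): east 12 sin 198° = -3.71, north 12 cos 198° = -11.41
Net: 12.14 east, -13.64 north. Distance = √((12.14)² + (-13.64)²) = 18.257 mi.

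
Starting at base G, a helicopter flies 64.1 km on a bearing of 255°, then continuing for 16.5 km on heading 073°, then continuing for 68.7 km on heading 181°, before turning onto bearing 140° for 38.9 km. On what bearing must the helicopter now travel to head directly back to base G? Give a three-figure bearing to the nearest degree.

011°

Leg 1 (255°, 64.1 km): east 64.1 sin 255° = -61.92, north 64.1 cos 255° = -16.59
Leg 2 (073°, 16.5 km): east 16.5 sin 73° = 15.78, north 16.5 cos 73° = 4.82
Leg 3 (181°, 68.7 km): east 68.7 sin 181° = -1.20, north 68.7 cos 181° = -68.69
Leg 4 (140°, 38.9 km): east 38.9 sin 140° = 25.00, north 38.9 cos 140° = -29.80
Net displacement: -22.33 east, -110.25 north. Direction back to start is (22.33, 110.25): bearing = atan2(22.33, 110.25) mod 360° = 11.45° ≈ 011°.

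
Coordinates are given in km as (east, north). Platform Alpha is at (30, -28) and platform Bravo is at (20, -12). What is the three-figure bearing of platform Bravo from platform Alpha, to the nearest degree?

328°

Δeast = 20 − 30 = -10.00; Δnorth = -12 − -28 = 16.00.
Bearing = atan2(Δeast, Δnorth) mod 360° = 327.99° ≈ 328°.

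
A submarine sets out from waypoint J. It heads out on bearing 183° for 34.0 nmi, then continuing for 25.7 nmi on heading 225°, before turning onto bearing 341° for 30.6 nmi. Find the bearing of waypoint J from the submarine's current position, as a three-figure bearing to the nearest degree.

Leg 1 (183°, 34.0 nmi): east 34.0 sin 183° = -1.78, north 34.0 cos 183° = -33.95
Leg 2 (225°, 25.7 nmi): east 25.7 sin 225° = -18.17, north 25.7 cos 225° = -18.17
Leg 3 (341°, 30.6 nmi): east 30.6 sin 341° = -9.96, north 30.6 cos 341° = 28.93
Net displacement: -29.91 east, -23.19 north. Direction back to start is (29.91, 23.19): bearing = atan2(29.91, 23.19) mod 360° = 52.21° ≈ 052°.

052°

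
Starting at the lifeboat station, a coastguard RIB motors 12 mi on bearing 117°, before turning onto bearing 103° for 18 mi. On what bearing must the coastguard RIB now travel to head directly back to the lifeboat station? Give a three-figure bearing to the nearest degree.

289°

Leg 1 (117°, 12 mi): east 12 sin 117° = 10.69, north 12 cos 117° = -5.45
Leg 2 (103°, 18 mi): east 18 sin 103° = 17.54, north 18 cos 103° = -4.05
Net displacement: 28.23 east, -9.50 north. Direction back to start is (-28.23, 9.50): bearing = atan2(-28.23, 9.50) mod 360° = 288.59° ≈ 289°.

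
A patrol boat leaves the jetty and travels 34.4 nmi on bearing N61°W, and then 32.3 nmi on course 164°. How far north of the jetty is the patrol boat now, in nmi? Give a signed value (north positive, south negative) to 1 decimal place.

Leg 1 (N61°W, 34.4 nmi): east 34.4 sin 299° = -30.09, north 34.4 cos 299° = 16.68
Leg 2 (164°, 32.3 nmi): east 32.3 sin 164° = 8.90, north 32.3 cos 164° = -31.05
Net north component: -14.37 nmi.

-14.4 nmi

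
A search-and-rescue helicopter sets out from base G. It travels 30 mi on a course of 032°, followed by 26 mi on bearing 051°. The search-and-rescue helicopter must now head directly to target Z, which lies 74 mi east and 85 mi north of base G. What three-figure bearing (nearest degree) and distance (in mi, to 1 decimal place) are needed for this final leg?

041°, 57.5 mi

Leg 1 (032°, 30 mi): east 30 sin 32° = 15.90, north 30 cos 32° = 25.44
Leg 2 (051°, 26 mi): east 26 sin 51° = 20.21, north 26 cos 51° = 16.36
Current position: (36.10, 41.80). Target: (74, 85). Remaining: Δeast = 37.90, Δnorth = 43.20.
Bearing = atan2(37.90, 43.20) mod 360° = 41.26°; distance = √((37.90)² + (43.20)²) = 57.464 mi.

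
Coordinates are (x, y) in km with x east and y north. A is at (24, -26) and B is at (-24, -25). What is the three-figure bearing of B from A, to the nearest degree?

Δeast = -24 − 24 = -48.00; Δnorth = -25 − -26 = 1.00.
Bearing = atan2(Δeast, Δnorth) mod 360° = 271.19° ≈ 271°.

271°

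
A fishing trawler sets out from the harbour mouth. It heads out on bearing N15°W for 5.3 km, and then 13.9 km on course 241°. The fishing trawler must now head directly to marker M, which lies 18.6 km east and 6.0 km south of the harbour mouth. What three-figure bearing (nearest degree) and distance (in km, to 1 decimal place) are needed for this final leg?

Leg 1 (N15°W, 5.3 km): east 5.3 sin 345° = -1.37, north 5.3 cos 345° = 5.12
Leg 2 (241°, 13.9 km): east 13.9 sin 241° = -12.16, north 13.9 cos 241° = -6.74
Current position: (-13.53, -1.62). Target: (18.6, -6.0). Remaining: Δeast = 32.13, Δnorth = -4.38.
Bearing = atan2(32.13, -4.38) mod 360° = 97.76°; distance = √((32.13)² + (-4.38)²) = 32.426 km.

098°, 32.4 km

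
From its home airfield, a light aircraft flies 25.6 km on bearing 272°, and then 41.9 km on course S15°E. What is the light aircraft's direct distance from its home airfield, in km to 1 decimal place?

42.2 km

Leg 1 (272°, 25.6 km): east 25.6 sin 272° = -25.58, north 25.6 cos 272° = 0.89
Leg 2 (S15°E, 41.9 km): east 41.9 sin 165° = 10.84, north 41.9 cos 165° = -40.47
Net: -14.74 east, -39.58 north. Distance = √((-14.74)² + (-39.58)²) = 42.234 km.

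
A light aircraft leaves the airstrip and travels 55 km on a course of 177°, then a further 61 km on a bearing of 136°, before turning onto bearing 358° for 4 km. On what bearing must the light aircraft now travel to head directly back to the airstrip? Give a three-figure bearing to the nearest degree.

335°

Leg 1 (177°, 55 km): east 55 sin 177° = 2.88, north 55 cos 177° = -54.92
Leg 2 (136°, 61 km): east 61 sin 136° = 42.37, north 61 cos 136° = -43.88
Leg 3 (358°, 4 km): east 4 sin 358° = -0.14, north 4 cos 358° = 4.00
Net displacement: 45.11 east, -94.81 north. Direction back to start is (-45.11, 94.81): bearing = atan2(-45.11, 94.81) mod 360° = 334.55° ≈ 335°.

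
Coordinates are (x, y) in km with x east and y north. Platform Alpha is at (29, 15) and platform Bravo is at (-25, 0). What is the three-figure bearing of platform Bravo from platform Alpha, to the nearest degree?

254°

Δeast = -25 − 29 = -54.00; Δnorth = 0 − 15 = -15.00.
Bearing = atan2(Δeast, Δnorth) mod 360° = 254.48° ≈ 254°.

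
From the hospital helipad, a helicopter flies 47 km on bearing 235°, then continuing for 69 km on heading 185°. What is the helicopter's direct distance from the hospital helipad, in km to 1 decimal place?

Leg 1 (235°, 47 km): east 47 sin 235° = -38.50, north 47 cos 235° = -26.96
Leg 2 (185°, 69 km): east 69 sin 185° = -6.01, north 69 cos 185° = -68.74
Net: -44.51 east, -95.70 north. Distance = √((-44.51)² + (-95.70)²) = 105.542 km.

105.5 km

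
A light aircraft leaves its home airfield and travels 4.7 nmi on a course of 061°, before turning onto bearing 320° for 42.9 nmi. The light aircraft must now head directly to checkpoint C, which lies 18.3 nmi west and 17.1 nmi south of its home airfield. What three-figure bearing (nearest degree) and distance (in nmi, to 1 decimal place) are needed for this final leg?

174°, 52.5 nmi

Leg 1 (061°, 4.7 nmi): east 4.7 sin 61° = 4.11, north 4.7 cos 61° = 2.28
Leg 2 (320°, 42.9 nmi): east 42.9 sin 320° = -27.58, north 42.9 cos 320° = 32.86
Current position: (-23.46, 35.14). Target: (-18.3, -17.1). Remaining: Δeast = 5.16, Δnorth = -52.24.
Bearing = atan2(5.16, -52.24) mod 360° = 174.35°; distance = √((5.16)² + (-52.24)²) = 52.497 nmi.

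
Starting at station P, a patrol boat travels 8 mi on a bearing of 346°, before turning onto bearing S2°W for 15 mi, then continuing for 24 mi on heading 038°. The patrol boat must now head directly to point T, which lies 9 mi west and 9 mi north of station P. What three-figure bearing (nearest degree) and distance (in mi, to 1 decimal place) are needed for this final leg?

263°, 21.5 mi

Leg 1 (346°, 8 mi): east 8 sin 346° = -1.94, north 8 cos 346° = 7.76
Leg 2 (S2°W, 15 mi): east 15 sin 182° = -0.52, north 15 cos 182° = -14.99
Leg 3 (038°, 24 mi): east 24 sin 38° = 14.78, north 24 cos 38° = 18.91
Current position: (12.32, 11.68). Target: (-9, 9). Remaining: Δeast = -21.32, Δnorth = -2.68.
Bearing = atan2(-21.32, -2.68) mod 360° = 262.82°; distance = √((-21.32)² + (-2.68)²) = 21.485 mi.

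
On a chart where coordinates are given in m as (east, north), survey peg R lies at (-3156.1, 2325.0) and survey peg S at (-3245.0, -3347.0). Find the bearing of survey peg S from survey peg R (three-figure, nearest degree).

181°

Δeast = -3245.0 − -3156.1 = -88.90; Δnorth = -3347.0 − 2325.0 = -5672.00.
Bearing = atan2(Δeast, Δnorth) mod 360° = 180.90° ≈ 181°.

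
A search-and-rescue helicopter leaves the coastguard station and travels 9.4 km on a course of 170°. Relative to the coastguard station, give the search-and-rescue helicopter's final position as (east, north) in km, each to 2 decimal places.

(1.63, -9.26)

Leg 1 (170°, 9.4 km): east 9.4 sin 170° = 1.63, north 9.4 cos 170° = -9.26
Summing: 1.63 km east, -9.26 km north → (1.63, -9.26).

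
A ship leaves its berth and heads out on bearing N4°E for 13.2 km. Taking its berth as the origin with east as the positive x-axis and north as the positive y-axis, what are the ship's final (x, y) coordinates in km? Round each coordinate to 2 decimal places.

Leg 1 (N4°E, 13.2 km): east 13.2 sin 4° = 0.92, north 13.2 cos 4° = 13.17
Summing: 0.92 km east, 13.17 km north → (0.92, 13.17).

(0.92, 13.17)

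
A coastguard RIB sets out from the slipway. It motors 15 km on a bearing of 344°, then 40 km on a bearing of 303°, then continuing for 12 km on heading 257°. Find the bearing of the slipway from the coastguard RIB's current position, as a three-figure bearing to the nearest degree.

124°

Leg 1 (344°, 15 km): east 15 sin 344° = -4.13, north 15 cos 344° = 14.42
Leg 2 (303°, 40 km): east 40 sin 303° = -33.55, north 40 cos 303° = 21.79
Leg 3 (257°, 12 km): east 12 sin 257° = -11.69, north 12 cos 257° = -2.70
Net displacement: -49.37 east, 33.51 north. Direction back to start is (49.37, -33.51): bearing = atan2(49.37, -33.51) mod 360° = 124.16° ≈ 124°.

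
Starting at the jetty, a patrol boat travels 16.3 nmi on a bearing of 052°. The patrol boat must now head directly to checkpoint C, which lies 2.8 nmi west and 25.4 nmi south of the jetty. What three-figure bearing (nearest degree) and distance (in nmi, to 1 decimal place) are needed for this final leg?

Leg 1 (052°, 16.3 nmi): east 16.3 sin 52° = 12.84, north 16.3 cos 52° = 10.04
Current position: (12.84, 10.04). Target: (-2.8, -25.4). Remaining: Δeast = -15.64, Δnorth = -35.44.
Bearing = atan2(-15.64, -35.44) mod 360° = 203.82°; distance = √((-15.64)² + (-35.44)²) = 38.735 nmi.

204°, 38.7 nmi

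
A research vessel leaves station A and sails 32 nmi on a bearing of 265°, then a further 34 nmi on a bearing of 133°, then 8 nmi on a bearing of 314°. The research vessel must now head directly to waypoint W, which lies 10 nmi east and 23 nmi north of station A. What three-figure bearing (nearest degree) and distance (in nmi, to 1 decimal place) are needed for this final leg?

028°, 49.0 nmi

Leg 1 (265°, 32 nmi): east 32 sin 265° = -31.88, north 32 cos 265° = -2.79
Leg 2 (133°, 34 nmi): east 34 sin 133° = 24.87, north 34 cos 133° = -23.19
Leg 3 (314°, 8 nmi): east 8 sin 314° = -5.75, north 8 cos 314° = 5.56
Current position: (-12.77, -20.42). Target: (10, 23). Remaining: Δeast = 22.77, Δnorth = 43.42.
Bearing = atan2(22.77, 43.42) mod 360° = 27.67°; distance = √((22.77)² + (43.42)²) = 49.027 nmi.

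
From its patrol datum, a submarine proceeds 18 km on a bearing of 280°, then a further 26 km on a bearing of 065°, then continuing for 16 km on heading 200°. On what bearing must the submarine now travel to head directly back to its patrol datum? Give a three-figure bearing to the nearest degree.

338°

Leg 1 (280°, 18 km): east 18 sin 280° = -17.73, north 18 cos 280° = 3.13
Leg 2 (065°, 26 km): east 26 sin 65° = 23.56, north 26 cos 65° = 10.99
Leg 3 (200°, 16 km): east 16 sin 200° = -5.47, north 16 cos 200° = -15.04
Net displacement: 0.37 east, -0.92 north. Direction back to start is (-0.37, 0.92): bearing = atan2(-0.37, 0.92) mod 360° = 338.38° ≈ 338°.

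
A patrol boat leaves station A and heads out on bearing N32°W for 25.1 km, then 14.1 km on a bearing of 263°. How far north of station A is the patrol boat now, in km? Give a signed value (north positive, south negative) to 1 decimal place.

19.6 km

Leg 1 (N32°W, 25.1 km): east 25.1 sin 328° = -13.30, north 25.1 cos 328° = 21.29
Leg 2 (263°, 14.1 km): east 14.1 sin 263° = -13.99, north 14.1 cos 263° = -1.72
Net north component: 19.57 km.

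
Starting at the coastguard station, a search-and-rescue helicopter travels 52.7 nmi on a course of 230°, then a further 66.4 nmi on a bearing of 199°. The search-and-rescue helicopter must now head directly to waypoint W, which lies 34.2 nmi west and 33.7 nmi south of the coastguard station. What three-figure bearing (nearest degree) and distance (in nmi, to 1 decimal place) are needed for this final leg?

024°, 68.8 nmi

Leg 1 (230°, 52.7 nmi): east 52.7 sin 230° = -40.37, north 52.7 cos 230° = -33.87
Leg 2 (199°, 66.4 nmi): east 66.4 sin 199° = -21.62, north 66.4 cos 199° = -62.78
Current position: (-61.99, -96.66). Target: (-34.2, -33.7). Remaining: Δeast = 27.79, Δnorth = 62.96.
Bearing = atan2(27.79, 62.96) mod 360° = 23.82°; distance = √((27.79)² + (62.96)²) = 68.817 nmi.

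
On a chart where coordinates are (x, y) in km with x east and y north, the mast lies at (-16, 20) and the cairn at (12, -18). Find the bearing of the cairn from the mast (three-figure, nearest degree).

144°

Δeast = 12 − -16 = 28.00; Δnorth = -18 − 20 = -38.00.
Bearing = atan2(Δeast, Δnorth) mod 360° = 143.62° ≈ 144°.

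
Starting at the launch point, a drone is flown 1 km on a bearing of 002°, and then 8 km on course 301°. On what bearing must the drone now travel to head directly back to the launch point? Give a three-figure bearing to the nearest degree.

Leg 1 (002°, 1 km): east 1 sin 2° = 0.03, north 1 cos 2° = 1.00
Leg 2 (301°, 8 km): east 8 sin 301° = -6.86, north 8 cos 301° = 4.12
Net displacement: -6.82 east, 5.12 north. Direction back to start is (6.82, -5.12): bearing = atan2(6.82, -5.12) mod 360° = 126.89° ≈ 127°.

127°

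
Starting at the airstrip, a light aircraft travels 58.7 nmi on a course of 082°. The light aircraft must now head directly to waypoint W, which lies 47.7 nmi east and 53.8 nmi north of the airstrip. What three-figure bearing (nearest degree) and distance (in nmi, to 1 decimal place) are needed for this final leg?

Leg 1 (082°, 58.7 nmi): east 58.7 sin 82° = 58.13, north 58.7 cos 82° = 8.17
Current position: (58.13, 8.17). Target: (47.7, 53.8). Remaining: Δeast = -10.43, Δnorth = 45.63.
Bearing = atan2(-10.43, 45.63) mod 360° = 347.13°; distance = √((-10.43)² + (45.63)²) = 46.807 nmi.

347°, 46.8 nmi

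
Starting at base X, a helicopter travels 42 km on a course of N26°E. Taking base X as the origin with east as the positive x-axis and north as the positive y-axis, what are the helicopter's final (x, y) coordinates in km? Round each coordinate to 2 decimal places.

Leg 1 (N26°E, 42 km): east 42 sin 26° = 18.41, north 42 cos 26° = 37.75
Summing: 18.41 km east, 37.75 km north → (18.41, 37.75).

(18.41, 37.75)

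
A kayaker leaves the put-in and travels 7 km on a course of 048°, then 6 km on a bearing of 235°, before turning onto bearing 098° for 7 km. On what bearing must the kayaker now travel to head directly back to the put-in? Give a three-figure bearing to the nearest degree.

268°

Leg 1 (048°, 7 km): east 7 sin 48° = 5.20, north 7 cos 48° = 4.68
Leg 2 (235°, 6 km): east 6 sin 235° = -4.91, north 6 cos 235° = -3.44
Leg 3 (098°, 7 km): east 7 sin 98° = 6.93, north 7 cos 98° = -0.97
Net displacement: 7.22 east, 0.27 north. Direction back to start is (-7.22, -0.27): bearing = atan2(-7.22, -0.27) mod 360° = 267.87° ≈ 268°.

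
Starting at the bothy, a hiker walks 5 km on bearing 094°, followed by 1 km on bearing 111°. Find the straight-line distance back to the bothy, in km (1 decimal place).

6.0 km

Leg 1 (094°, 5 km): east 5 sin 94° = 4.99, north 5 cos 94° = -0.35
Leg 2 (111°, 1 km): east 1 sin 111° = 0.93, north 1 cos 111° = -0.36
Net: 5.92 east, -0.71 north. Distance = √((5.92)² + (-0.71)²) = 5.963 km.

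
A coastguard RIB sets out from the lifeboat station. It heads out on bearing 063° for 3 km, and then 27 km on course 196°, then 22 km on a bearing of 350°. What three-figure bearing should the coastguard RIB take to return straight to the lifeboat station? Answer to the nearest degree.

Leg 1 (063°, 3 km): east 3 sin 63° = 2.67, north 3 cos 63° = 1.36
Leg 2 (196°, 27 km): east 27 sin 196° = -7.44, north 27 cos 196° = -25.95
Leg 3 (350°, 22 km): east 22 sin 350° = -3.82, north 22 cos 350° = 21.67
Net displacement: -8.59 east, -2.93 north. Direction back to start is (8.59, 2.93): bearing = atan2(8.59, 2.93) mod 360° = 71.19° ≈ 071°.

071°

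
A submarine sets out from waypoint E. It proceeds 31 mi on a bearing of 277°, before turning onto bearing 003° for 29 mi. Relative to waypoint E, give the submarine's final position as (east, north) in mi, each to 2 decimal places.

Leg 1 (277°, 31 mi): east 31 sin 277° = -30.77, north 31 cos 277° = 3.78
Leg 2 (003°, 29 mi): east 29 sin 3° = 1.52, north 29 cos 3° = 28.96
Summing: -29.25 mi east, 32.74 mi north → (-29.25, 32.74).

(-29.25, 32.74)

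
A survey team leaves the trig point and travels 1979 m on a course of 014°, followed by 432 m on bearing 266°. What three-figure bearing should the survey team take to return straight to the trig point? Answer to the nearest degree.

181°

Leg 1 (014°, 1979 m): east 1979 sin 14° = 478.76, north 1979 cos 14° = 1920.22
Leg 2 (266°, 432 m): east 432 sin 266° = -430.95, north 432 cos 266° = -30.13
Net displacement: 47.82 east, 1890.08 north. Direction back to start is (-47.82, -1890.08): bearing = atan2(-47.82, -1890.08) mod 360° = 181.45° ≈ 181°.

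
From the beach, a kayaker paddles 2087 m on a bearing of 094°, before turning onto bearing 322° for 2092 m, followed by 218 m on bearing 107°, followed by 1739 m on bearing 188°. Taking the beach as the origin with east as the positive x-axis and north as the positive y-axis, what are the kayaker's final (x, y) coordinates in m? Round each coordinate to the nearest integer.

(760, -283)

Leg 1 (094°, 2087 m): east 2087 sin 94° = 2081.92, north 2087 cos 94° = -145.58
Leg 2 (322°, 2092 m): east 2092 sin 322° = -1287.96, north 2092 cos 322° = 1648.52
Leg 3 (107°, 218 m): east 218 sin 107° = 208.47, north 218 cos 107° = -63.74
Leg 4 (188°, 1739 m): east 1739 sin 188° = -242.02, north 1739 cos 188° = -1722.08
Summing: 760.40 m east, -282.88 m north → (760, -283).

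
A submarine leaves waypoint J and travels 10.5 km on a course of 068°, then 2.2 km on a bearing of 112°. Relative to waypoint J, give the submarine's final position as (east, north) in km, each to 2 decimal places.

Leg 1 (068°, 10.5 km): east 10.5 sin 68° = 9.74, north 10.5 cos 68° = 3.93
Leg 2 (112°, 2.2 km): east 2.2 sin 112° = 2.04, north 2.2 cos 112° = -0.82
Summing: 11.78 km east, 3.11 km north → (11.78, 3.11).

(11.78, 3.11)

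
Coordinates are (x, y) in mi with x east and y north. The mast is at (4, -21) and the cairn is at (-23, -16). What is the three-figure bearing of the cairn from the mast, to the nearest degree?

Δeast = -23 − 4 = -27.00; Δnorth = -16 − -21 = 5.00.
Bearing = atan2(Δeast, Δnorth) mod 360° = 280.49° ≈ 280°.

280°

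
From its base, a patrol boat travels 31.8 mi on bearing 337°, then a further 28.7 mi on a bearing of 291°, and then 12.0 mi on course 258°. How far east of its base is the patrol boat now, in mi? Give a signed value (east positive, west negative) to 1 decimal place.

Leg 1 (337°, 31.8 mi): east 31.8 sin 337° = -12.43, north 31.8 cos 337° = 29.27
Leg 2 (291°, 28.7 mi): east 28.7 sin 291° = -26.79, north 28.7 cos 291° = 10.29
Leg 3 (258°, 12.0 mi): east 12.0 sin 258° = -11.74, north 12.0 cos 258° = -2.49
Net east component: -50.96 mi.

-51.0 mi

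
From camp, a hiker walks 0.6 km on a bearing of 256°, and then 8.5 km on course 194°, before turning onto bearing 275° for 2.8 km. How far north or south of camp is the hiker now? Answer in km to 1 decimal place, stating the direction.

Leg 1 (256°, 0.6 km): east 0.6 sin 256° = -0.58, north 0.6 cos 256° = -0.15
Leg 2 (194°, 8.5 km): east 8.5 sin 194° = -2.06, north 8.5 cos 194° = -8.25
Leg 3 (275°, 2.8 km): east 2.8 sin 275° = -2.79, north 2.8 cos 275° = 0.24
Net north component: -8.15 km.

8.1 km south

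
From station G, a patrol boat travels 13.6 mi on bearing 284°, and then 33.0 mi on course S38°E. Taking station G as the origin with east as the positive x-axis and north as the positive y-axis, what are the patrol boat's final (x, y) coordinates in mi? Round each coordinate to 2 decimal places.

Leg 1 (284°, 13.6 mi): east 13.6 sin 284° = -13.20, north 13.6 cos 284° = 3.29
Leg 2 (S38°E, 33.0 mi): east 33.0 sin 142° = 20.32, north 33.0 cos 142° = -26.00
Summing: 7.12 mi east, -22.71 mi north → (7.12, -22.71).

(7.12, -22.71)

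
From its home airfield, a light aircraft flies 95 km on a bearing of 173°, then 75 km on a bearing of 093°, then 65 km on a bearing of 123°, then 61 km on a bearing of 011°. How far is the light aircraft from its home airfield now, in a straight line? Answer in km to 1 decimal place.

169.5 km

Leg 1 (173°, 95 km): east 95 sin 173° = 11.58, north 95 cos 173° = -94.29
Leg 2 (093°, 75 km): east 75 sin 93° = 74.90, north 75 cos 93° = -3.93
Leg 3 (123°, 65 km): east 65 sin 123° = 54.51, north 65 cos 123° = -35.40
Leg 4 (011°, 61 km): east 61 sin 11° = 11.64, north 61 cos 11° = 59.88
Net: 152.63 east, -73.74 north. Distance = √((152.63)² + (-73.74)²) = 169.507 km.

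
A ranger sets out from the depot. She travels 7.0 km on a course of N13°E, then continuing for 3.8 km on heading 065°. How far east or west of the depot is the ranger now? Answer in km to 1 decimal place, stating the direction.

5.0 km east

Leg 1 (N13°E, 7.0 km): east 7.0 sin 13° = 1.57, north 7.0 cos 13° = 6.82
Leg 2 (065°, 3.8 km): east 3.8 sin 65° = 3.44, north 3.8 cos 65° = 1.61
Net east component: 5.02 km.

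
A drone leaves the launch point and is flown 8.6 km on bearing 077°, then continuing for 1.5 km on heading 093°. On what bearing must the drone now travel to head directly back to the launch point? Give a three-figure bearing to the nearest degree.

Leg 1 (077°, 8.6 km): east 8.6 sin 77° = 8.38, north 8.6 cos 77° = 1.93
Leg 2 (093°, 1.5 km): east 1.5 sin 93° = 1.50, north 1.5 cos 93° = -0.08
Net displacement: 9.88 east, 1.86 north. Direction back to start is (-9.88, -1.86): bearing = atan2(-9.88, -1.86) mod 360° = 259.36° ≈ 259°.

259°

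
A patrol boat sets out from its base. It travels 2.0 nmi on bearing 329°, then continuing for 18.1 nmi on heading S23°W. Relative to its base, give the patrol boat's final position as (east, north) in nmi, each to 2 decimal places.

Leg 1 (329°, 2.0 nmi): east 2.0 sin 329° = -1.03, north 2.0 cos 329° = 1.71
Leg 2 (S23°W, 18.1 nmi): east 18.1 sin 203° = -7.07, north 18.1 cos 203° = -16.66
Summing: -8.10 nmi east, -14.95 nmi north → (-8.10, -14.95).

(-8.10, -14.95)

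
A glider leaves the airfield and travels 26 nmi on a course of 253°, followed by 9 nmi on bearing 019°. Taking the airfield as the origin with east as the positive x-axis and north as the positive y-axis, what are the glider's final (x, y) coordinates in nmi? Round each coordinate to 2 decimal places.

Leg 1 (253°, 26 nmi): east 26 sin 253° = -24.86, north 26 cos 253° = -7.60
Leg 2 (019°, 9 nmi): east 9 sin 19° = 2.93, north 9 cos 19° = 8.51
Summing: -21.93 nmi east, 0.91 nmi north → (-21.93, 0.91).

(-21.93, 0.91)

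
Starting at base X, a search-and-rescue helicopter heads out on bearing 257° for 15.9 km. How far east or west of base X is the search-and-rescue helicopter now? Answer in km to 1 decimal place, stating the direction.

15.5 km west

Leg 1 (257°, 15.9 km): east 15.9 sin 257° = -15.49, north 15.9 cos 257° = -3.58
Net east component: -15.49 km.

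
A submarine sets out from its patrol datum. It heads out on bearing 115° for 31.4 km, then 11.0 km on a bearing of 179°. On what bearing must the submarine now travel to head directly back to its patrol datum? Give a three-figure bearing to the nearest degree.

310°

Leg 1 (115°, 31.4 km): east 31.4 sin 115° = 28.46, north 31.4 cos 115° = -13.27
Leg 2 (179°, 11.0 km): east 11.0 sin 179° = 0.19, north 11.0 cos 179° = -11.00
Net displacement: 28.65 east, -24.27 north. Direction back to start is (-28.65, 24.27): bearing = atan2(-28.65, 24.27) mod 360° = 310.27° ≈ 310°.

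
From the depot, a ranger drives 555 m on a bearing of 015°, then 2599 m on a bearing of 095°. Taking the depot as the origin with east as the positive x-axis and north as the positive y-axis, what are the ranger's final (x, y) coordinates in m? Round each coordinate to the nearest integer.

Leg 1 (015°, 555 m): east 555 sin 15° = 143.64, north 555 cos 15° = 536.09
Leg 2 (095°, 2599 m): east 2599 sin 95° = 2589.11, north 2599 cos 95° = -226.52
Summing: 2732.75 m east, 309.57 m north → (2733, 310).

(2733, 310)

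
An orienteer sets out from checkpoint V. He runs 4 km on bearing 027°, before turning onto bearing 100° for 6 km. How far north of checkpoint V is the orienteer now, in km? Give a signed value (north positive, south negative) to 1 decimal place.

Leg 1 (027°, 4 km): east 4 sin 27° = 1.82, north 4 cos 27° = 3.56
Leg 2 (100°, 6 km): east 6 sin 100° = 5.91, north 6 cos 100° = -1.04
Net north component: 2.52 km.

2.5 km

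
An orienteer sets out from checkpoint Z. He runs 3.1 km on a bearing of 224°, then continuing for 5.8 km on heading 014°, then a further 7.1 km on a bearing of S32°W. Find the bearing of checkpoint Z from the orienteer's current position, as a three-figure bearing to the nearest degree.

060°

Leg 1 (224°, 3.1 km): east 3.1 sin 224° = -2.15, north 3.1 cos 224° = -2.23
Leg 2 (014°, 5.8 km): east 5.8 sin 14° = 1.40, north 5.8 cos 14° = 5.63
Leg 3 (S32°W, 7.1 km): east 7.1 sin 212° = -3.76, north 7.1 cos 212° = -6.02
Net displacement: -4.51 east, -2.62 north. Direction back to start is (4.51, 2.62): bearing = atan2(4.51, 2.62) mod 360° = 59.83° ≈ 060°.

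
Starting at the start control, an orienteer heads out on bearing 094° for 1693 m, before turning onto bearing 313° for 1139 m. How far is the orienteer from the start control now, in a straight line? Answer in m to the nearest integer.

1080 m

Leg 1 (094°, 1693 m): east 1693 sin 94° = 1688.88, north 1693 cos 94° = -118.10
Leg 2 (313°, 1139 m): east 1139 sin 313° = -833.01, north 1139 cos 313° = 776.80
Net: 855.86 east, 658.70 north. Distance = √((855.86)² + (658.70)²) = 1079.994 m.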